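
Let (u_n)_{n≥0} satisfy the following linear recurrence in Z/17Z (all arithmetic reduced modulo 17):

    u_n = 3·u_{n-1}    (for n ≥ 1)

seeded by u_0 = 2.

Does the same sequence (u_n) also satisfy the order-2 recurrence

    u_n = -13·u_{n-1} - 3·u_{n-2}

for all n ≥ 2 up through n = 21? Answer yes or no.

yes

Terms u_0..u_21: 2, 6, 1, 3, 9, 10, 13, 5, 15, 11, 16, 14, 8, 7, 4, 12, 2, 6, 1, 3, 9, 10
n=2: candidate gives 1, actual u_2 = 1 ✓
n=3: candidate gives 3, actual u_3 = 3 ✓
n=4: candidate gives 9, actual u_4 = 9 ✓
n=5: candidate gives 10, actual u_5 = 10 ✓
n=6: candidate gives 13, actual u_6 = 13 ✓
n=7: candidate gives 5, actual u_7 = 5 ✓
n=8: candidate gives 15, actual u_8 = 15 ✓
n=9: candidate gives 11, actual u_9 = 11 ✓
n=10: candidate gives 16, actual u_10 = 16 ✓
n=11: candidate gives 14, actual u_11 = 14 ✓
n=12: candidate gives 8, actual u_12 = 8 ✓
n=13: candidate gives 7, actual u_13 = 7 ✓
n=14: candidate gives 4, actual u_14 = 4 ✓
n=15: candidate gives 12, actual u_15 = 12 ✓
n=16: candidate gives 2, actual u_16 = 2 ✓
n=17: candidate gives 6, actual u_17 = 6 ✓
n=18: candidate gives 1, actual u_18 = 1 ✓
n=19: candidate gives 3, actual u_19 = 3 ✓
n=20: candidate gives 9, actual u_20 = 9 ✓
n=21: candidate gives 10, actual u_21 = 10 ✓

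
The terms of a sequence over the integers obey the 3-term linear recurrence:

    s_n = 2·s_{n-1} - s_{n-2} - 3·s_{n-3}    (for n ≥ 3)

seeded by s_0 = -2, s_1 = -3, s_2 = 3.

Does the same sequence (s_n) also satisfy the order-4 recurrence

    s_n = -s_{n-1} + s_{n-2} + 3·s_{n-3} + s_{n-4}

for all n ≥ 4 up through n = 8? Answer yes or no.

no

Terms s_0..s_8: -2, -3, 3, 15, 36, 48, 15, -126, -411
n=4: candidate gives -23, actual s_4 = 36 ✗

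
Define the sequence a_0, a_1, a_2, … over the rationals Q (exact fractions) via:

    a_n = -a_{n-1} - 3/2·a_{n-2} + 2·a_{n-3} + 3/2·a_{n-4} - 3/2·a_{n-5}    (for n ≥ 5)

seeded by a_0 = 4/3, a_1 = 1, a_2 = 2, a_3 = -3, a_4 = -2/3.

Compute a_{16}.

a_5 = -1·-2/3 + -3/2·-3 + 2·2 + 3/2·1 + -3/2·4/3 = 26/3
a_6 = -1·26/3 + -3/2·-2/3 + 2·-3 + 3/2·2 + -3/2·1 = -73/6
a_7 = -1·-73/6 + -3/2·26/3 + 2·-2/3 + 3/2·-3 + -3/2·2 = -29/3
a_8 = -1·-29/3 + -3/2·-73/6 + 2·26/3 + 3/2·-2/3 + -3/2·-3 = 195/4
a_9 = -1·195/4 + -3/2·-29/3 + 2·-73/6 + 3/2·26/3 + -3/2·-2/3 = -535/12
a_10 = -1·-535/12 + -3/2·195/4 + 2·-29/3 + 3/2·-73/6 + -3/2·26/3 = -633/8
a_11 = -1·-633/8 + -3/2·-535/12 + 2·195/4 + 3/2·-29/3 + -3/2·-73/6 = 989/4
a_12 = -1·989/4 + -3/2·-633/8 + 2·-535/12 + 3/2·195/4 + -3/2·-29/3 = -6245/48
a_13 = -1·-6245/48 + -3/2·989/4 + 2·-633/8 + 3/2·-535/12 + -3/2·195/4 = -25873/48
a_14 = -1·-25873/48 + -3/2·-6245/48 + 2·989/4 + 3/2·-633/8 + -3/2·-535/12 = 112979/96
a_15 = -1·112979/96 + -3/2·-25873/48 + 2·-6245/48 + 3/2·989/4 + -3/2·-633/8 = -6671/48
a_16 = -1·-6671/48 + -3/2·112979/96 + 2·-25873/48 + 3/2·-6245/48 + -3/2·989/4 = -209305/64

-209305/64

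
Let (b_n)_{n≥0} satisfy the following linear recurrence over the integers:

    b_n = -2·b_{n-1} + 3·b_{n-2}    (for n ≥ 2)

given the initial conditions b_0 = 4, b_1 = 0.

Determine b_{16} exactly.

43046724

b_2 = -2·0 + 3·4 = 12
b_3 = -2·12 + 3·0 = -24
b_4 = -2·-24 + 3·12 = 84
b_5 = -2·84 + 3·-24 = -240
b_6 = -2·-240 + 3·84 = 732
b_7 = -2·732 + 3·-240 = -2184
b_8 = -2·-2184 + 3·732 = 6564
b_9 = -2·6564 + 3·-2184 = -19680
b_10 = -2·-19680 + 3·6564 = 59052
b_11 = -2·59052 + 3·-19680 = -177144
b_12 = -2·-177144 + 3·59052 = 531444
b_13 = -2·531444 + 3·-177144 = -1594320
b_14 = -2·-1594320 + 3·531444 = 4782972
b_15 = -2·4782972 + 3·-1594320 = -14348904
b_16 = -2·-14348904 + 3·4782972 = 43046724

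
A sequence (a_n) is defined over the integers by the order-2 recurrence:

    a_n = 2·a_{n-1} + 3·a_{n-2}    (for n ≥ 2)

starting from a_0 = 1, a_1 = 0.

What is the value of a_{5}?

a_2 = 2·0 + 3·1 = 3
a_3 = 2·3 + 3·0 = 6
a_4 = 2·6 + 3·3 = 21
a_5 = 2·21 + 3·6 = 60

60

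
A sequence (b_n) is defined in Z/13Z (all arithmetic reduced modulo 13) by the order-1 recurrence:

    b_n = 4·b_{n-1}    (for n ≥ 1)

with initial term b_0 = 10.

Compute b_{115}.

b_1 = 4·10 = 1
b_2 = 4·1 = 4
b_3 = 4·4 = 3
b_4 = 4·3 = 12
b_5 = 4·12 = 9
b_6 = 4·9 = 10
(b_6) = (10) = (b_0), so the sequence has period 6.
115 ≡ 1 (mod 6), hence b_115 = b_1 = 1.

1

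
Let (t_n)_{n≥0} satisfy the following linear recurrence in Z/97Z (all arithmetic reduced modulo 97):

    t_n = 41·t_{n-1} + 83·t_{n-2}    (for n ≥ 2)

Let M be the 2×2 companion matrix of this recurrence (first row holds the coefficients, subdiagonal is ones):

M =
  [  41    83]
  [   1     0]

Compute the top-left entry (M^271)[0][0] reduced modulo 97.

(M^271)[0][0] is the top entry after applying M 271 times to the unit state (1, 0). Equivalently it is h_{272} for the auxiliary sequence (h_n) obeying the same recurrence with h_1 = 1 and h_i = 0 for 0 ≤ i < 1:
h_2 = 41·1 + 83·0 = 41
h_3 = 41·41 + 83·1 = 18
h_4 = 41·18 + 83·41 = 67
h_5 = 41·67 + 83·18 = 70
h_6 = 41·70 + 83·67 = 89
h_7 = 41·89 + 83·70 = 50
h_8 = 41·50 + 83·89 = 28
h_9 = 41·28 + 83·50 = 60
h_10 = 41·60 + 83·28 = 31
h_11 = 41·31 + 83·60 = 43
h_12 = 41·43 + 83·31 = 68
h_13 = 41·68 + 83·43 = 52
h_14 = 41·52 + 83·68 = 16
h_15 = 41·16 + 83·52 = 25
h_16 = 41·25 + 83·16 = 25
h_17 = 41·25 + 83·25 = 93
h_18 = 41·93 + 83·25 = 68
h_19 = 41·68 + 83·93 = 31
h_20 = 41·31 + 83·68 = 28
h_21 = 41·28 + 83·31 = 35
h_22 = 41·35 + 83·28 = 73
h_23 = 41·73 + 83·35 = 78
h_24 = 41·78 + 83·73 = 42
h_25 = 41·42 + 83·78 = 48
h_26 = 41·48 + 83·42 = 22
h_27 = 41·22 + 83·48 = 36
h_28 = 41·36 + 83·22 = 4
h_29 = 41·4 + 83·36 = 48
h_30 = 41·48 + 83·4 = 69
h_31 = 41·69 + 83·48 = 23
h_32 = 41·23 + 83·69 = 74
h_33 = 41·74 + 83·23 = 93
h_34 = 41·93 + 83·74 = 61
h_35 = 41·61 + 83·93 = 35
h_36 = 41·35 + 83·61 = 96
h_37 = 41·96 + 83·35 = 51
h_38 = 41·51 + 83·96 = 68
h_39 = 41·68 + 83·51 = 37
h_40 = 41·37 + 83·68 = 80
h_41 = 41·80 + 83·37 = 46
h_42 = 41·46 + 83·80 = 87
h_43 = 41·87 + 83·46 = 13
h_44 = 41·13 + 83·87 = 91
h_45 = 41·91 + 83·13 = 57
h_46 = 41·57 + 83·91 = 93
h_47 = 41·93 + 83·57 = 8
h_48 = 41·8 + 83·93 = 93
h_49 = 41·93 + 83·8 = 15
h_50 = 41·15 + 83·93 = 89
h_51 = 41·89 + 83·15 = 44
h_52 = 41·44 + 83·89 = 73
h_53 = 41·73 + 83·44 = 49
h_54 = 41·49 + 83·73 = 17
h_55 = 41·17 + 83·49 = 11
h_56 = 41·11 + 83·17 = 19
h_57 = 41·19 + 83·11 = 43
h_58 = 41·43 + 83·19 = 42
h_59 = 41·42 + 83·43 = 53
h_60 = 41·53 + 83·42 = 33
h_61 = 41·33 + 83·53 = 29
h_62 = 41·29 + 83·33 = 48
h_63 = 41·48 + 83·29 = 10
h_64 = 41·10 + 83·48 = 29
h_65 = 41·29 + 83·10 = 79
h_66 = 41·79 + 83·29 = 20
h_67 = 41·20 + 83·79 = 5
h_68 = 41·5 + 83·20 = 22
h_69 = 41·22 + 83·5 = 56
h_70 = 41·56 + 83·22 = 48
h_71 = 41·48 + 83·56 = 20
h_72 = 41·20 + 83·48 = 51
h_73 = 41·51 + 83·20 = 65
h_74 = 41·65 + 83·51 = 11
h_75 = 41·11 + 83·65 = 26
h_76 = 41·26 + 83·11 = 39
h_77 = 41·39 + 83·26 = 71
h_78 = 41·71 + 83·39 = 37
h_79 = 41·37 + 83·71 = 38
h_80 = 41·38 + 83·37 = 70
h_81 = 41·70 + 83·38 = 10
h_82 = 41·10 + 83·70 = 12
h_83 = 41·12 + 83·10 = 61
h_84 = 41·61 + 83·12 = 5
h_85 = 41·5 + 83·61 = 30
h_86 = 41·30 + 83·5 = 93
h_87 = 41·93 + 83·30 = 95
h_88 = 41·95 + 83·93 = 71
h_89 = 41·71 + 83·95 = 29
h_90 = 41·29 + 83·71 = 1
h_91 = 41·1 + 83·29 = 23
h_92 = 41·23 + 83·1 = 56
h_93 = 41·56 + 83·23 = 34
h_94 = 41·34 + 83·56 = 28
h_95 = 41·28 + 83·34 = 90
h_96 = 41·90 + 83·28 = 0
h_97 = 41·0 + 83·90 = 1
(h_96, h_97) = (0, 1) = (h_0, h_1), so the sequence has period 96.
272 ≡ 80 (mod 96), hence h_272 = h_80 = 70.

70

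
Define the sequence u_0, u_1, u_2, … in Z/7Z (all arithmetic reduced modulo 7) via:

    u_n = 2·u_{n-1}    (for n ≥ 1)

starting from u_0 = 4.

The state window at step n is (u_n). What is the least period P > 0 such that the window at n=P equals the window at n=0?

n=0: window = (4)
n=1: window = (1)
n=2: window = (2)
n=3: window = (4)
window at n=3 equals window at n=0 → period = 3

3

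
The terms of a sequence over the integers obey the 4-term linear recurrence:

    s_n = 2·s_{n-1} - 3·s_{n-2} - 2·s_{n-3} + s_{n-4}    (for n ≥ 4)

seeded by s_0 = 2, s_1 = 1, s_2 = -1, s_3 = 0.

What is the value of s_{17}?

s_4 = 2·0 + -3·-1 + -2·1 + 1·2 = 3
s_5 = 2·3 + -3·0 + -2·-1 + 1·1 = 9
s_6 = 2·9 + -3·3 + -2·0 + 1·-1 = 8
s_7 = 2·8 + -3·9 + -2·3 + 1·0 = -17
s_8 = 2·-17 + -3·8 + -2·9 + 1·3 = -73
s_9 = 2·-73 + -3·-17 + -2·8 + 1·9 = -102
s_10 = 2·-102 + -3·-73 + -2·-17 + 1·8 = 57
s_11 = 2·57 + -3·-102 + -2·-73 + 1·-17 = 549
s_12 = 2·549 + -3·57 + -2·-102 + 1·-73 = 1058
s_13 = 2·1058 + -3·549 + -2·57 + 1·-102 = 253
s_14 = 2·253 + -3·1058 + -2·549 + 1·57 = -3709
s_15 = 2·-3709 + -3·253 + -2·1058 + 1·549 = -9744
s_16 = 2·-9744 + -3·-3709 + -2·253 + 1·1058 = -7809
s_17 = 2·-7809 + -3·-9744 + -2·-3709 + 1·253 = 21285

21285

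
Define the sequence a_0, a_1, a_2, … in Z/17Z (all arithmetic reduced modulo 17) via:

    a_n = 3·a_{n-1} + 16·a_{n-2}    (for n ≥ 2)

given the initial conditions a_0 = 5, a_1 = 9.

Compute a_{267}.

a_2 = 3·9 + 16·5 = 5
a_3 = 3·5 + 16·9 = 6
a_4 = 3·6 + 16·5 = 13
a_5 = 3·13 + 16·6 = 16
a_6 = 3·16 + 16·13 = 1
a_7 = 3·1 + 16·16 = 4
a_8 = 3·4 + 16·1 = 11
a_9 = 3·11 + 16·4 = 12
a_10 = 3·12 + 16·11 = 8
a_11 = 3·8 + 16·12 = 12
a_12 = 3·12 + 16·8 = 11
a_13 = 3·11 + 16·12 = 4
a_14 = 3·4 + 16·11 = 1
a_15 = 3·1 + 16·4 = 16
a_16 = 3·16 + 16·1 = 13
a_17 = 3·13 + 16·16 = 6
a_18 = 3·6 + 16·13 = 5
a_19 = 3·5 + 16·6 = 9
(a_18, a_19) = (5, 9) = (a_0, a_1), so the sequence has period 18.
267 ≡ 15 (mod 18), hence a_267 = a_15 = 16.

16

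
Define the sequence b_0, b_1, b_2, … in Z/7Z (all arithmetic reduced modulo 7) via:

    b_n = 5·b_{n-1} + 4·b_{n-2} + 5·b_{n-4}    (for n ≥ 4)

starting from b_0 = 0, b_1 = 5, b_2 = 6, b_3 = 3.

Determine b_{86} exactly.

5

b_4 = 5·3 + 4·6 + 0·5 + 5·0 = 4
b_5 = 5·4 + 4·3 + 0·6 + 5·5 = 1
b_6 = 5·1 + 4·4 + 0·3 + 5·6 = 2
b_7 = 5·2 + 4·1 + 0·4 + 5·3 = 1
b_8 = 5·1 + 4·2 + 0·1 + 5·4 = 5
b_9 = 5·5 + 4·1 + 0·2 + 5·1 = 6
b_10 = 5·6 + 4·5 + 0·1 + 5·2 = 4
b_11 = 5·4 + 4·6 + 0·5 + 5·1 = 0
b_12 = 5·0 + 4·4 + 0·6 + 5·5 = 6
b_13 = 5·6 + 4·0 + 0·4 + 5·6 = 4
b_14 = 5·4 + 4·6 + 0·0 + 5·4 = 1
b_15 = 5·1 + 4·4 + 0·6 + 5·0 = 0
b_16 = 5·0 + 4·1 + 0·4 + 5·6 = 6
b_17 = 5·6 + 4·0 + 0·1 + 5·4 = 1
b_18 = 5·1 + 4·6 + 0·0 + 5·1 = 6
b_19 = 5·6 + 4·1 + 0·6 + 5·0 = 6
b_20 = 5·6 + 4·6 + 0·1 + 5·6 = 0
b_21 = 5·0 + 4·6 + 0·6 + 5·1 = 1
b_22 = 5·1 + 4·0 + 0·6 + 5·6 = 0
b_23 = 5·0 + 4·1 + 0·0 + 5·6 = 6
b_24 = 5·6 + 4·0 + 0·1 + 5·0 = 2
b_25 = 5·2 + 4·6 + 0·0 + 5·1 = 4
b_26 = 5·4 + 4·2 + 0·6 + 5·0 = 0
b_27 = 5·0 + 4·4 + 0·2 + 5·6 = 4
b_28 = 5·4 + 4·0 + 0·4 + 5·2 = 2
b_29 = 5·2 + 4·4 + 0·0 + 5·4 = 4
b_30 = 5·4 + 4·2 + 0·4 + 5·0 = 0
b_31 = 5·0 + 4·4 + 0·2 + 5·4 = 1
b_32 = 5·1 + 4·0 + 0·4 + 5·2 = 1
b_33 = 5·1 + 4·1 + 0·0 + 5·4 = 1
b_34 = 5·1 + 4·1 + 0·1 + 5·0 = 2
b_35 = 5·2 + 4·1 + 0·1 + 5·1 = 5
b_36 = 5·5 + 4·2 + 0·1 + 5·1 = 3
b_37 = 5·3 + 4·5 + 0·2 + 5·1 = 5
b_38 = 5·5 + 4·3 + 0·5 + 5·2 = 5
b_39 = 5·5 + 4·5 + 0·3 + 5·5 = 0
b_40 = 5·0 + 4·5 + 0·5 + 5·3 = 0
b_41 = 5·0 + 4·0 + 0·5 + 5·5 = 4
b_42 = 5·4 + 4·0 + 0·0 + 5·5 = 3
b_43 = 5·3 + 4·4 + 0·0 + 5·0 = 3
b_44 = 5·3 + 4·3 + 0·4 + 5·0 = 6
b_45 = 5·6 + 4·3 + 0·3 + 5·4 = 6
b_46 = 5·6 + 4·6 + 0·3 + 5·3 = 6
b_47 = 5·6 + 4·6 + 0·6 + 5·3 = 6
b_48 = 5·6 + 4·6 + 0·6 + 5·6 = 0
b_49 = 5·0 + 4·6 + 0·6 + 5·6 = 5
b_50 = 5·5 + 4·0 + 0·6 + 5·6 = 6
b_51 = 5·6 + 4·5 + 0·0 + 5·6 = 3
b_52 = 5·3 + 4·6 + 0·5 + 5·0 = 4
b_53 = 5·4 + 4·3 + 0·6 + 5·5 = 1
b_54 = 5·1 + 4·4 + 0·3 + 5·6 = 2
b_55 = 5·2 + 4·1 + 0·4 + 5·3 = 1
b_56 = 5·1 + 4·2 + 0·1 + 5·4 = 5
b_57 = 5·5 + 4·1 + 0·2 + 5·1 = 6
b_58 = 5·6 + 4·5 + 0·1 + 5·2 = 4
b_59 = 5·4 + 4·6 + 0·5 + 5·1 = 0
b_60 = 5·0 + 4·4 + 0·6 + 5·5 = 6
b_61 = 5·6 + 4·0 + 0·4 + 5·6 = 4
b_62 = 5·4 + 4·6 + 0·0 + 5·4 = 1
b_63 = 5·1 + 4·4 + 0·6 + 5·0 = 0
b_64 = 5·0 + 4·1 + 0·4 + 5·6 = 6
b_65 = 5·6 + 4·0 + 0·1 + 5·4 = 1
b_66 = 5·1 + 4·6 + 0·0 + 5·1 = 6
b_67 = 5·6 + 4·1 + 0·6 + 5·0 = 6
b_68 = 5·6 + 4·6 + 0·1 + 5·6 = 0
b_69 = 5·0 + 4·6 + 0·6 + 5·1 = 1
b_70 = 5·1 + 4·0 + 0·6 + 5·6 = 0
b_71 = 5·0 + 4·1 + 0·0 + 5·6 = 6
b_72 = 5·6 + 4·0 + 0·1 + 5·0 = 2
b_73 = 5·2 + 4·6 + 0·0 + 5·1 = 4
b_74 = 5·4 + 4·2 + 0·6 + 5·0 = 0
b_75 = 5·0 + 4·4 + 0·2 + 5·6 = 4
b_76 = 5·4 + 4·0 + 0·4 + 5·2 = 2
b_77 = 5·2 + 4·4 + 0·0 + 5·4 = 4
b_78 = 5·4 + 4·2 + 0·4 + 5·0 = 0
b_79 = 5·0 + 4·4 + 0·2 + 5·4 = 1
b_80 = 5·1 + 4·0 + 0·4 + 5·2 = 1
b_81 = 5·1 + 4·1 + 0·0 + 5·4 = 1
b_82 = 5·1 + 4·1 + 0·1 + 5·0 = 2
b_83 = 5·2 + 4·1 + 0·1 + 5·1 = 5
b_84 = 5·5 + 4·2 + 0·1 + 5·1 = 3
b_85 = 5·3 + 4·5 + 0·2 + 5·1 = 5
b_86 = 5·5 + 4·3 + 0·5 + 5·2 = 5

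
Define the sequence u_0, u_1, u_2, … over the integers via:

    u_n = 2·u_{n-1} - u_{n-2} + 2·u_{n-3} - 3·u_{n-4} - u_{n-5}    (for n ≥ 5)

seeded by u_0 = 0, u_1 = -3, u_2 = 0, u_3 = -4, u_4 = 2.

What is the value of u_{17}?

-5366

u_5 = 2·2 + -1·-4 + 2·0 + -3·-3 + -1·0 = 17
u_6 = 2·17 + -1·2 + 2·-4 + -3·0 + -1·-3 = 27
u_7 = 2·27 + -1·17 + 2·2 + -3·-4 + -1·0 = 53
u_8 = 2·53 + -1·27 + 2·17 + -3·2 + -1·-4 = 111
u_9 = 2·111 + -1·53 + 2·27 + -3·17 + -1·2 = 170
u_10 = 2·170 + -1·111 + 2·53 + -3·27 + -1·17 = 237
u_11 = 2·237 + -1·170 + 2·111 + -3·53 + -1·27 = 340
u_12 = 2·340 + -1·237 + 2·170 + -3·111 + -1·53 = 397
u_13 = 2·397 + -1·340 + 2·237 + -3·170 + -1·111 = 307
u_14 = 2·307 + -1·397 + 2·340 + -3·237 + -1·170 = 16
u_15 = 2·16 + -1·307 + 2·397 + -3·340 + -1·237 = -738
u_16 = 2·-738 + -1·16 + 2·307 + -3·397 + -1·340 = -2409
u_17 = 2·-2409 + -1·-738 + 2·16 + -3·307 + -1·397 = -5366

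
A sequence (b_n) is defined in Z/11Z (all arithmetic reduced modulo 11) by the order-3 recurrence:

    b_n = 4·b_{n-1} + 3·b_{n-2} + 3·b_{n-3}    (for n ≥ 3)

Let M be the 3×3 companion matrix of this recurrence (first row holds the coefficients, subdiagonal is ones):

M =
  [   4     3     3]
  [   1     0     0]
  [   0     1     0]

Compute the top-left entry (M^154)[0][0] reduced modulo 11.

(M^154)[0][0] is the top entry after applying M 154 times to the unit state (1, 0, 0). Equivalently it is h_{156} for the auxiliary sequence (h_n) obeying the same recurrence with h_2 = 1 and h_i = 0 for 0 ≤ i < 2:
h_3 = 4·1 + 3·0 + 3·0 = 4
h_4 = 4·4 + 3·1 + 3·0 = 8
h_5 = 4·8 + 3·4 + 3·1 = 3
h_6 = 4·3 + 3·8 + 3·4 = 4
h_7 = 4·4 + 3·3 + 3·8 = 5
h_8 = 4·5 + 3·4 + 3·3 = 8
h_9 = 4·8 + 3·5 + 3·4 = 4
h_10 = 4·4 + 3·8 + 3·5 = 0
h_11 = 4·0 + 3·4 + 3·8 = 3
h_12 = 4·3 + 3·0 + 3·4 = 2
h_13 = 4·2 + 3·3 + 3·0 = 6
h_14 = 4·6 + 3·2 + 3·3 = 6
h_15 = 4·6 + 3·6 + 3·2 = 4
h_16 = 4·4 + 3·6 + 3·6 = 8
h_17 = 4·8 + 3·4 + 3·6 = 7
h_18 = 4·7 + 3·8 + 3·4 = 9
h_19 = 4·9 + 3·7 + 3·8 = 4
h_20 = 4·4 + 3·9 + 3·7 = 9
h_21 = 4·9 + 3·4 + 3·9 = 9
h_22 = 4·9 + 3·9 + 3·4 = 9
h_23 = 4·9 + 3·9 + 3·9 = 2
h_24 = 4·2 + 3·9 + 3·9 = 7
h_25 = 4·7 + 3·2 + 3·9 = 6
h_26 = 4·6 + 3·7 + 3·2 = 7
h_27 = 4·7 + 3·6 + 3·7 = 1
h_28 = 4·1 + 3·7 + 3·6 = 10
h_29 = 4·10 + 3·1 + 3·7 = 9
h_30 = 4·9 + 3·10 + 3·1 = 3
h_31 = 4·3 + 3·9 + 3·10 = 3
h_32 = 4·3 + 3·3 + 3·9 = 4
h_33 = 4·4 + 3·3 + 3·3 = 1
h_34 = 4·1 + 3·4 + 3·3 = 3
h_35 = 4·3 + 3·1 + 3·4 = 5
h_36 = 4·5 + 3·3 + 3·1 = 10
h_37 = 4·10 + 3·5 + 3·3 = 9
h_38 = 4·9 + 3·10 + 3·5 = 4
h_39 = 4·4 + 3·9 + 3·10 = 7
h_40 = 4·7 + 3·4 + 3·9 = 1
h_41 = 4·1 + 3·7 + 3·4 = 4
h_42 = 4·4 + 3·1 + 3·7 = 7
h_43 = 4·7 + 3·4 + 3·1 = 10
h_44 = 4·10 + 3·7 + 3·4 = 7
h_45 = 4·7 + 3·10 + 3·7 = 2
h_46 = 4·2 + 3·7 + 3·10 = 4
h_47 = 4·4 + 3·2 + 3·7 = 10
h_48 = 4·10 + 3·4 + 3·2 = 3
h_49 = 4·3 + 3·10 + 3·4 = 10
h_50 = 4·10 + 3·3 + 3·10 = 2
h_51 = 4·2 + 3·10 + 3·3 = 3
h_52 = 4·3 + 3·2 + 3·10 = 4
h_53 = 4·4 + 3·3 + 3·2 = 9
h_54 = 4·9 + 3·4 + 3·3 = 2
h_55 = 4·2 + 3·9 + 3·4 = 3
h_56 = 4·3 + 3·2 + 3·9 = 1
h_57 = 4·1 + 3·3 + 3·2 = 8
h_58 = 4·8 + 3·1 + 3·3 = 0
h_59 = 4·0 + 3·8 + 3·1 = 5
h_60 = 4·5 + 3·0 + 3·8 = 0
h_61 = 4·0 + 3·5 + 3·0 = 4
h_62 = 4·4 + 3·0 + 3·5 = 9
h_63 = 4·9 + 3·4 + 3·0 = 4
h_64 = 4·4 + 3·9 + 3·4 = 0
h_65 = 4·0 + 3·4 + 3·9 = 6
h_66 = 4·6 + 3·0 + 3·4 = 3
h_67 = 4·3 + 3·6 + 3·0 = 8
h_68 = 4·8 + 3·3 + 3·6 = 4
h_69 = 4·4 + 3·8 + 3·3 = 5
h_70 = 4·5 + 3·4 + 3·8 = 1
h_71 = 4·1 + 3·5 + 3·4 = 9
h_72 = 4·9 + 3·1 + 3·5 = 10
h_73 = 4·10 + 3·9 + 3·1 = 4
h_74 = 4·4 + 3·10 + 3·9 = 7
h_75 = 4·7 + 3·4 + 3·10 = 4
h_76 = 4·4 + 3·7 + 3·4 = 5
h_77 = 4·5 + 3·4 + 3·7 = 9
h_78 = 4·9 + 3·5 + 3·4 = 8
h_79 = 4·8 + 3·9 + 3·5 = 8
h_80 = 4·8 + 3·8 + 3·9 = 6
h_81 = 4·6 + 3·8 + 3·8 = 6
h_82 = 4·6 + 3·6 + 3·8 = 0
h_83 = 4·0 + 3·6 + 3·6 = 3
h_84 = 4·3 + 3·0 + 3·6 = 8
h_85 = 4·8 + 3·3 + 3·0 = 8
h_86 = 4·8 + 3·8 + 3·3 = 10
h_87 = 4·10 + 3·8 + 3·8 = 0
h_88 = 4·0 + 3·10 + 3·8 = 10
h_89 = 4·10 + 3·0 + 3·10 = 4
h_90 = 4·4 + 3·10 + 3·0 = 2
h_91 = 4·2 + 3·4 + 3·10 = 6
h_92 = 4·6 + 3·2 + 3·4 = 9
h_93 = 4·9 + 3·6 + 3·2 = 5
h_94 = 4·5 + 3·9 + 3·6 = 10
h_95 = 4·10 + 3·5 + 3·9 = 5
h_96 = 4·5 + 3·10 + 3·5 = 10
h_97 = 4·10 + 3·5 + 3·10 = 8
h_98 = 4·8 + 3·10 + 3·5 = 0
h_99 = 4·0 + 3·8 + 3·10 = 10
h_100 = 4·10 + 3·0 + 3·8 = 9
h_101 = 4·9 + 3·10 + 3·0 = 0
h_102 = 4·0 + 3·9 + 3·10 = 2
h_103 = 4·2 + 3·0 + 3·9 = 2
h_104 = 4·2 + 3·2 + 3·0 = 3
h_105 = 4·3 + 3·2 + 3·2 = 2
h_106 = 4·2 + 3·3 + 3·2 = 1
h_107 = 4·1 + 3·2 + 3·3 = 8
h_108 = 4·8 + 3·1 + 3·2 = 8
h_109 = 4·8 + 3·8 + 3·1 = 4
h_110 = 4·4 + 3·8 + 3·8 = 9
h_111 = 4·9 + 3·4 + 3·8 = 6
h_112 = 4·6 + 3·9 + 3·4 = 8
h_113 = 4·8 + 3·6 + 3·9 = 0
h_114 = 4·0 + 3·8 + 3·6 = 9
h_115 = 4·9 + 3·0 + 3·8 = 5
h_116 = 4·5 + 3·9 + 3·0 = 3
h_117 = 4·3 + 3·5 + 3·9 = 10
h_118 = 4·10 + 3·3 + 3·5 = 9
h_119 = 4·9 + 3·10 + 3·3 = 9
h_120 = 4·9 + 3·9 + 3·10 = 5
h_121 = 4·5 + 3·9 + 3·9 = 8
h_122 = 4·8 + 3·5 + 3·9 = 8
h_123 = 4·8 + 3·8 + 3·5 = 5
h_124 = 4·5 + 3·8 + 3·8 = 2
h_125 = 4·2 + 3·5 + 3·8 = 3
h_126 = 4·3 + 3·2 + 3·5 = 0
h_127 = 4·0 + 3·3 + 3·2 = 4
h_128 = 4·4 + 3·0 + 3·3 = 3
h_129 = 4·3 + 3·4 + 3·0 = 2
h_130 = 4·2 + 3·3 + 3·4 = 7
h_131 = 4·7 + 3·2 + 3·3 = 10
h_132 = 4·10 + 3·7 + 3·2 = 1
h_133 = 4·1 + 3·10 + 3·7 = 0
h_134 = 4·0 + 3·1 + 3·10 = 0
h_135 = 4·0 + 3·0 + 3·1 = 3
h_136 = 4·3 + 3·0 + 3·0 = 1
h_137 = 4·1 + 3·3 + 3·0 = 2
h_138 = 4·2 + 3·1 + 3·3 = 9
h_139 = 4·9 + 3·2 + 3·1 = 1
h_140 = 4·1 + 3·9 + 3·2 = 4
h_141 = 4·4 + 3·1 + 3·9 = 2
h_142 = 4·2 + 3·4 + 3·1 = 1
h_143 = 4·1 + 3·2 + 3·4 = 0
h_144 = 4·0 + 3·1 + 3·2 = 9
h_145 = 4·9 + 3·0 + 3·1 = 6
h_146 = 4·6 + 3·9 + 3·0 = 7
h_147 = 4·7 + 3·6 + 3·9 = 7
h_148 = 4·7 + 3·7 + 3·6 = 1
h_149 = 4·1 + 3·7 + 3·7 = 2
h_150 = 4·2 + 3·1 + 3·7 = 10
h_151 = 4·10 + 3·2 + 3·1 = 5
h_152 = 4·5 + 3·10 + 3·2 = 1
h_153 = 4·1 + 3·5 + 3·10 = 5
h_154 = 4·5 + 3·1 + 3·5 = 5
h_155 = 4·5 + 3·5 + 3·1 = 5
h_156 = 4·5 + 3·5 + 3·5 = 6

6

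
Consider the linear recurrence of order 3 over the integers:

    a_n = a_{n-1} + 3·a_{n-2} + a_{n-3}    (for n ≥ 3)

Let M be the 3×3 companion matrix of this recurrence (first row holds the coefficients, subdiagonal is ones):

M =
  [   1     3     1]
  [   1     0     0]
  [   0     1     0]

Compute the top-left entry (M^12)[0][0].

(M^12)[0][0] is the top entry after applying M 12 times to the unit state (1, 0, 0). Equivalently it is h_{14} for the auxiliary sequence (h_n) obeying the same recurrence with h_2 = 1 and h_i = 0 for 0 ≤ i < 2:
h_3 = 1·1 + 3·0 + 1·0 = 1
h_4 = 1·1 + 3·1 + 1·0 = 4
h_5 = 1·4 + 3·1 + 1·1 = 8
h_6 = 1·8 + 3·4 + 1·1 = 21
h_7 = 1·21 + 3·8 + 1·4 = 49
h_8 = 1·49 + 3·21 + 1·8 = 120
h_9 = 1·120 + 3·49 + 1·21 = 288
h_10 = 1·288 + 3·120 + 1·49 = 697
h_11 = 1·697 + 3·288 + 1·120 = 1681
h_12 = 1·1681 + 3·697 + 1·288 = 4060
h_13 = 1·4060 + 3·1681 + 1·697 = 9800
h_14 = 1·9800 + 3·4060 + 1·1681 = 23661

23661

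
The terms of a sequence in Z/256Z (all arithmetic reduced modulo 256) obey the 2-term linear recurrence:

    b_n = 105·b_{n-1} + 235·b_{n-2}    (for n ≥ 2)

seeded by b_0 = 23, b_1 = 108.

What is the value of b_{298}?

b_2 = 105·108 + 235·23 = 105
b_3 = 105·105 + 235·108 = 53
b_4 = 105·53 + 235·105 = 32
b_5 = 105·32 + 235·53 = 199
b_6 = 105·199 + 235·32 = 255
b_7 = 105·255 + 235·199 = 68
Continuing the recurrence:
  b_8 = 249;  b_9 = 141;  b_10 = 104;  b_11 = 23;  b_12 = 231;  b_13 = 220
  b_14 = 73;  b_15 = 229;  b_16 = 240;  b_17 = 167;  b_18 = 207;  b_19 = 52
  b_20 = 89;  b_21 = 61;  b_22 = 184;  b_23 = 119;  b_24 = 183;  b_25 = 76
  b_26 = 41;  b_27 = 149;  b_28 = 192;  b_29 = 135;  b_30 = 159;  b_31 = 36
  b_32 = 185;  b_33 = 237;  b_34 = 8;  b_35 = 215;  b_36 = 135;  b_37 = 188
  b_38 = 9;  b_39 = 69;  b_40 = 144;  b_41 = 103;  b_42 = 111;  b_43 = 20
  b_44 = 25;  b_45 = 157;  b_46 = 88;  b_47 = 55;  b_48 = 87;  b_49 = 44
  b_50 = 233;  b_51 = 245;  b_52 = 96;  b_53 = 71;  b_54 = 63;  b_55 = 4
  b_56 = 121;  b_57 = 77;  b_58 = 168;  b_59 = 151;  b_60 = 39;  b_61 = 156
  b_62 = 201;  b_63 = 165;  b_64 = 48;  b_65 = 39;  b_66 = 15;  b_67 = 244
  b_68 = 217;  b_69 = 253;  b_70 = 248;  b_71 = 247;  b_72 = 247;  b_73 = 12
  b_74 = 169;  b_75 = 85;  b_76 = 0;  b_77 = 7;  b_78 = 223;  b_79 = 228
  b_80 = 57;  b_81 = 173;  b_82 = 72;  b_83 = 87;  b_84 = 199;  b_85 = 124
  b_86 = 137;  b_87 = 5;  b_88 = 208;  b_89 = 231;  b_90 = 175;  b_91 = 212
  b_92 = 153;  b_93 = 93;  b_94 = 152;  b_95 = 183;  b_96 = 151;  b_97 = 236
  b_98 = 105;  b_99 = 181;  b_100 = 160;  b_101 = 199;  b_102 = 127;  b_103 = 196
  b_104 = 249;  b_105 = 13;  b_106 = 232;  b_107 = 23;  b_108 = 103;  b_109 = 92
  b_110 = 73;  b_111 = 101;  b_112 = 112;  b_113 = 167;  b_114 = 79;  b_115 = 180
  b_116 = 89;  b_117 = 189;  b_118 = 56;  b_119 = 119;  b_120 = 55;  b_121 = 204
  b_122 = 41;  b_123 = 21;  b_124 = 64;  b_125 = 135;  b_126 = 31;  b_127 = 164
  b_128 = 185;  b_129 = 109;  b_130 = 136;  b_131 = 215;  b_132 = 7;  b_133 = 60
  b_134 = 9;  b_135 = 197;  b_136 = 16;  b_137 = 103;  b_138 = 239;  b_139 = 148
  b_140 = 25;  b_141 = 29;  b_142 = 216;  b_143 = 55;  b_144 = 215;  b_145 = 172
  b_146 = 233;  b_147 = 117;  b_148 = 224;  b_149 = 71;  b_150 = 191;  b_151 = 132
  b_152 = 121;  b_153 = 205;  b_154 = 40;  b_155 = 151;  b_156 = 167;  b_157 = 28
  b_158 = 201;  b_159 = 37;  b_160 = 176;  b_161 = 39;  b_162 = 143;  b_163 = 116
  b_164 = 217;  b_165 = 125;  b_166 = 120;  b_167 = 247;  b_168 = 119;  b_169 = 140
  b_170 = 169;  b_171 = 213;  b_172 = 128;  b_173 = 7;  b_174 = 95;  b_175 = 100
  b_176 = 57;  b_177 = 45;  b_178 = 200;  b_179 = 87;  b_180 = 71;  b_181 = 252
  b_182 = 137;  b_183 = 133;  b_184 = 80;  b_185 = 231;  b_186 = 47;  b_187 = 84
  b_188 = 153;  b_189 = 221;  b_190 = 24;  b_191 = 183;  b_192 = 23;  b_193 = 108
  b_194 = 105;  b_195 = 53;  b_196 = 32;  b_197 = 199;  b_198 = 255;  b_199 = 68
  b_200 = 249;  b_201 = 141;  b_202 = 104;  b_203 = 23;  b_204 = 231;  b_205 = 220
  b_206 = 73;  b_207 = 229;  b_208 = 240;  b_209 = 167;  b_210 = 207;  b_211 = 52
  b_212 = 89;  b_213 = 61;  b_214 = 184;  b_215 = 119;  b_216 = 183;  b_217 = 76
  b_218 = 41;  b_219 = 149;  b_220 = 192;  b_221 = 135;  b_222 = 159;  b_223 = 36
  b_224 = 185;  b_225 = 237;  b_226 = 8;  b_227 = 215;  b_228 = 135;  b_229 = 188
  b_230 = 9;  b_231 = 69;  b_232 = 144;  b_233 = 103;  b_234 = 111;  b_235 = 20
  b_236 = 25;  b_237 = 157;  b_238 = 88;  b_239 = 55;  b_240 = 87;  b_241 = 44
  b_242 = 233;  b_243 = 245;  b_244 = 96;  b_245 = 71;  b_246 = 63;  b_247 = 4
  b_248 = 121;  b_249 = 77;  b_250 = 168;  b_251 = 151;  b_252 = 39;  b_253 = 156
  b_254 = 201;  b_255 = 165;  b_256 = 48;  b_257 = 39;  b_258 = 15;  b_259 = 244
  b_260 = 217;  b_261 = 253;  b_262 = 248;  b_263 = 247;  b_264 = 247;  b_265 = 12
  b_266 = 169;  b_267 = 85;  b_268 = 0;  b_269 = 7;  b_270 = 223;  b_271 = 228
  b_272 = 57;  b_273 = 173;  b_274 = 72;  b_275 = 87;  b_276 = 199;  b_277 = 124
  b_278 = 137;  b_279 = 5;  b_280 = 208;  b_281 = 231;  b_282 = 175;  b_283 = 212
  b_284 = 153;  b_285 = 93;  b_286 = 152;  b_287 = 183;  b_288 = 151;  b_289 = 236
  b_290 = 105;  b_291 = 181;  b_292 = 160;  b_293 = 199;  b_294 = 127;  b_295 = 196
  b_296 = 249
b_297 = 105·249 + 235·196 = 13
b_298 = 105·13 + 235·249 = 232

232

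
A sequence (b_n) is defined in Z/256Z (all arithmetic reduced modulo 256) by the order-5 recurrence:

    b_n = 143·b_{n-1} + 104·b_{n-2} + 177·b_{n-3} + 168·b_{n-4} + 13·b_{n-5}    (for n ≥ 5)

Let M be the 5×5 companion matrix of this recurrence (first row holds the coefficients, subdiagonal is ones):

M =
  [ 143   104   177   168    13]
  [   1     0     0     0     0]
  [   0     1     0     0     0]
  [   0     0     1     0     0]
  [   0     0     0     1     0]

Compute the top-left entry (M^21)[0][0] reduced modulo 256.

(M^21)[0][0] is the top entry after applying M 21 times to the unit state (1, 0, 0, 0, 0). Equivalently it is h_{25} for the auxiliary sequence (h_n) obeying the same recurrence with h_4 = 1 and h_i = 0 for 0 ≤ i < 4:
h_5 = 143·1 + 104·0 + 177·0 + 168·0 + 13·0 = 143
h_6 = 143·143 + 104·1 + 177·0 + 168·0 + 13·0 = 73
h_7 = 143·73 + 104·143 + 177·1 + 168·0 + 13·0 = 144
h_8 = 143·144 + 104·73 + 177·143 + 168·1 + 13·0 = 159
h_9 = 143·159 + 104·144 + 177·73 + 168·143 + 13·1 = 175
h_10 = 143·175 + 104·159 + 177·144 + 168·73 + 13·143 = 20
h_11 = 143·20 + 104·175 + 177·159 + 168·144 + 13·73 = 104
h_12 = 143·104 + 104·20 + 177·175 + 168·159 + 13·144 = 223
h_13 = 143·223 + 104·104 + 177·20 + 168·175 + 13·159 = 144
h_14 = 143·144 + 104·223 + 177·104 + 168·20 + 13·175 = 243
h_15 = 143·243 + 104·144 + 177·223 + 168·104 + 13·20 = 176
h_16 = 143·176 + 104·243 + 177·144 + 168·223 + 13·104 = 56
h_17 = 143·56 + 104·176 + 177·243 + 168·144 + 13·223 = 158
h_18 = 143·158 + 104·56 + 177·176 + 168·243 + 13·144 = 122
h_19 = 143·122 + 104·158 + 177·56 + 168·176 + 13·243 = 229
h_20 = 143·229 + 104·122 + 177·158 + 168·56 + 13·176 = 105
h_21 = 143·105 + 104·229 + 177·122 + 168·158 + 13·56 = 145
h_22 = 143·145 + 104·105 + 177·229 + 168·122 + 13·158 = 18
h_23 = 143·18 + 104·145 + 177·105 + 168·229 + 13·122 = 9
h_24 = 143·9 + 104·18 + 177·145 + 168·105 + 13·229 = 33
h_25 = 143·33 + 104·9 + 177·18 + 168·145 + 13·105 = 6

6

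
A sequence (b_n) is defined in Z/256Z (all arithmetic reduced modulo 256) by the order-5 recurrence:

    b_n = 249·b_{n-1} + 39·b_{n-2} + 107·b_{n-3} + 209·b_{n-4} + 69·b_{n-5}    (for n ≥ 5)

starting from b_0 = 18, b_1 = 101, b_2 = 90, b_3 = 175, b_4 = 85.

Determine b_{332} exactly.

b_5 = 249·85 + 39·175 + 107·90 + 209·101 + 69·18 = 67
b_6 = 249·67 + 39·85 + 107·175 + 209·90 + 69·101 = 246
b_7 = 249·246 + 39·67 + 107·85 + 209·175 + 69·90 = 35
b_8 = 249·35 + 39·246 + 107·67 + 209·85 + 69·175 = 22
b_9 = 249·22 + 39·35 + 107·246 + 209·67 + 69·85 = 41
b_10 = 249·41 + 39·22 + 107·35 + 209·246 + 69·67 = 193
Continuing the recurrence:
  b_11 = 11;  b_12 = 162;  b_13 = 81;  b_14 = 174;  b_15 = 75;  b_16 = 137
  b_17 = 51;  b_18 = 182;  b_19 = 47;  b_20 = 210;  b_21 = 13;  b_22 = 157
  b_23 = 227;  b_24 = 66;  b_25 = 157;  b_26 = 82;  b_27 = 231;  b_28 = 221
  b_29 = 99;  b_30 = 198;  b_31 = 187;  b_32 = 30;  b_33 = 209;  b_34 = 89
  b_35 = 251;  b_36 = 242;  b_37 = 137;  b_38 = 6;  b_39 = 195;  b_40 = 17
  b_41 = 211;  b_42 = 38;  b_43 = 7;  b_44 = 58;  b_45 = 53;  b_46 = 53
  b_47 = 211;  b_48 = 178;  b_49 = 85;  b_50 = 138;  b_51 = 31;  b_52 = 229
  b_53 = 131;  b_54 = 214;  b_55 = 83;  b_56 = 102;  b_57 = 249;  b_58 = 113
  b_59 = 235;  b_60 = 130;  b_61 = 65;  b_62 = 158;  b_63 = 59;  b_64 = 25
  b_65 = 115;  b_66 = 214;  b_67 = 223;  b_68 = 226;  b_69 = 221;  b_70 = 77
  b_71 = 195;  b_72 = 98;  b_73 = 141;  b_74 = 2;  b_75 = 87;  b_76 = 109
  b_77 = 163;  b_78 = 38;  b_79 = 235;  b_80 = 238;  b_81 = 161;  b_82 = 9
  b_83 = 219;  b_84 = 82;  b_85 = 121;  b_86 = 118;  b_87 = 179;  b_88 = 161
  b_89 = 19;  b_90 = 198;  b_91 = 183;  b_92 = 202;  b_93 = 5;  b_94 = 229
  b_95 = 179;  b_96 = 82;  b_97 = 69;  b_98 = 186;  b_99 = 143;  b_100 = 117
  b_101 = 195;  b_102 = 182;  b_103 = 131;  b_104 = 182;  b_105 = 201;  b_106 = 33
  b_107 = 203;  b_108 = 98;  b_109 = 49;  b_110 = 142;  b_111 = 43;  b_112 = 169
  b_113 = 179;  b_114 = 246;  b_115 = 143;  b_116 = 242;  b_117 = 173;  b_118 = 253
  b_119 = 163;  b_120 = 130;  b_121 = 125;  b_122 = 178;  b_123 = 199;  b_124 = 253
  b_125 = 227;  b_126 = 134;  b_127 = 27;  b_128 = 190;  b_129 = 113;  b_130 = 185
  b_131 = 187;  b_132 = 178;  b_133 = 105;  b_134 = 230;  b_135 = 163;  b_136 = 49
  b_137 = 83;  b_138 = 102;  b_139 = 103;  b_140 = 90;  b_141 = 213;  b_142 = 149
  b_143 = 147;  b_144 = 242;  b_145 = 53;  b_146 = 234;  b_147 = 255;  b_148 = 5
  b_149 = 3;  b_150 = 150;  b_151 = 179;  b_152 = 6;  b_153 = 153;  b_154 = 209
  b_155 = 171;  b_156 = 66;  b_157 = 33;  b_158 = 126;  b_159 = 27;  b_160 = 57
  b_161 = 243;  b_162 = 22;  b_163 = 63;  b_164 = 2;  b_165 = 125;  b_166 = 173
  b_167 = 131;  b_168 = 162;  b_169 = 109;  b_170 = 98;  b_171 = 55;  b_172 = 141
  b_173 = 35;  b_174 = 230;  b_175 = 75;  b_176 = 142;  b_177 = 65;  b_178 = 105
  b_179 = 155;  b_180 = 18;  b_181 = 89;  b_182 = 86;  b_183 = 147;  b_184 = 193
  b_185 = 147;  b_186 = 6;  b_187 = 23;  b_188 = 234;  b_189 = 165;  b_190 = 69
  b_191 = 115;  b_192 = 146;  b_193 = 37;  b_194 = 26;  b_195 = 111;  b_196 = 149
  b_197 = 67;  b_198 = 118;  b_199 = 227;  b_200 = 86;  b_201 = 105;  b_202 = 129
  b_203 = 139;  b_204 = 34;  b_205 = 17;  b_206 = 110;  b_207 = 11;  b_208 = 201
  b_209 = 51;  b_210 = 54;  b_211 = 239;  b_212 = 18;  b_213 = 77;  b_214 = 93
  b_215 = 99;  b_216 = 194;  b_217 = 93;  b_218 = 18;  b_219 = 167;  b_220 = 29
  b_221 = 99;  b_222 = 70;  b_223 = 123;  b_224 = 94;  b_225 = 17;  b_226 = 25
  b_227 = 123;  b_228 = 114;  b_229 = 73;  b_230 = 198;  b_231 = 131;  b_232 = 81
  b_233 = 211;  b_234 = 166;  b_235 = 199;  b_236 = 122;  b_237 = 117;  b_238 = 245
  b_239 = 83;  b_240 = 50;  b_241 = 21;  b_242 = 74;  b_243 = 223;  b_244 = 37
  b_245 = 131;  b_246 = 86;  b_247 = 19;  b_248 = 166;  b_249 = 57;  b_250 = 49
  b_251 = 107;  b_252 = 2;  b_253 = 1;  b_254 = 94;  b_255 = 251;  b_256 = 89
  b_257 = 115;  b_258 = 86;  b_259 = 159;  b_260 = 34;  b_261 = 29;  b_262 = 13
  b_263 = 67;  b_264 = 226;  b_265 = 77;  b_266 = 194;  b_267 = 23;  b_268 = 173
  b_269 = 163;  b_270 = 166;  b_271 = 171;  b_272 = 46;  b_273 = 225;  b_274 = 201
  b_275 = 91;  b_276 = 210;  b_277 = 57;  b_278 = 54;  b_279 = 115;  b_280 = 225
  b_281 = 19;  b_282 = 70;  b_283 = 119;  b_284 = 10;  b_285 = 69;  b_286 = 165
  b_287 = 51;  b_288 = 210;  b_289 = 5;  b_290 = 122;  b_291 = 79;  b_292 = 181
  b_293 = 195;  b_294 = 54;  b_295 = 67;  b_296 = 246;  b_297 = 9;  b_298 = 225
  b_299 = 75;  b_300 = 226;  b_301 = 241;  b_302 = 78;  b_303 = 235;  b_304 = 233
  b_305 = 179;  b_306 = 118;  b_307 = 79;  b_308 = 50;  b_309 = 237;  b_310 = 189
  b_311 = 35;  b_312 = 2;  b_313 = 61;  b_314 = 114;  b_315 = 135;  b_316 = 61
  b_317 = 227;  b_318 = 6;  b_319 = 219;  b_320 = 254;  b_321 = 177;  b_322 = 121
  b_323 = 59;  b_324 = 50;  b_325 = 41;  b_326 = 166;  b_327 = 99;  b_328 = 113
  b_329 = 83;  b_330 = 230
b_331 = 249·230 + 39·83 + 107·113 + 209·99 + 69·166 = 39
b_332 = 249·39 + 39·230 + 107·83 + 209·113 + 69·99 = 154

154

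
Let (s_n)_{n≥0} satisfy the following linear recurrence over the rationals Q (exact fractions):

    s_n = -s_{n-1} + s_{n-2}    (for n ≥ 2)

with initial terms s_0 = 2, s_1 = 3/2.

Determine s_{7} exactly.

7/2

s_2 = -1·3/2 + 1·2 = 1/2
s_3 = -1·1/2 + 1·3/2 = 1
s_4 = -1·1 + 1·1/2 = -1/2
s_5 = -1·-1/2 + 1·1 = 3/2
s_6 = -1·3/2 + 1·-1/2 = -2
s_7 = -1·-2 + 1·3/2 = 7/2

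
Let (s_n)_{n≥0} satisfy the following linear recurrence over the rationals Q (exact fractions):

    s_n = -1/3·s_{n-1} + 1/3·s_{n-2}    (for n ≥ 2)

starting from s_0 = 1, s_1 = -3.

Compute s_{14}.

112276/1594323

s_2 = -1/3·-3 + 1/3·1 = 4/3
s_3 = -1/3·4/3 + 1/3·-3 = -13/9
s_4 = -1/3·-13/9 + 1/3·4/3 = 25/27
s_5 = -1/3·25/27 + 1/3·-13/9 = -64/81
s_6 = -1/3·-64/81 + 1/3·25/27 = 139/243
s_7 = -1/3·139/243 + 1/3·-64/81 = -331/729
s_8 = -1/3·-331/729 + 1/3·139/243 = 748/2187
s_9 = -1/3·748/2187 + 1/3·-331/729 = -1741/6561
s_10 = -1/3·-1741/6561 + 1/3·748/2187 = 3985/19683
s_11 = -1/3·3985/19683 + 1/3·-1741/6561 = -9208/59049
s_12 = -1/3·-9208/59049 + 1/3·3985/19683 = 21163/177147
s_13 = -1/3·21163/177147 + 1/3·-9208/59049 = -48787/531441
s_14 = -1/3·-48787/531441 + 1/3·21163/177147 = 112276/1594323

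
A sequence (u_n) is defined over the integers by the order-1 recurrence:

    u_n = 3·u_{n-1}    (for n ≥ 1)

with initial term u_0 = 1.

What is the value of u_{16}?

43046721

u_1 = 3·1 = 3
u_2 = 3·3 = 9
u_3 = 3·9 = 27
u_4 = 3·27 = 81
u_5 = 3·81 = 243
u_6 = 3·243 = 729
u_7 = 3·729 = 2187
u_8 = 3·2187 = 6561
u_9 = 3·6561 = 19683
u_10 = 3·19683 = 59049
u_11 = 3·59049 = 177147
u_12 = 3·177147 = 531441
u_13 = 3·531441 = 1594323
u_14 = 3·1594323 = 4782969
u_15 = 3·4782969 = 14348907
u_16 = 3·14348907 = 43046721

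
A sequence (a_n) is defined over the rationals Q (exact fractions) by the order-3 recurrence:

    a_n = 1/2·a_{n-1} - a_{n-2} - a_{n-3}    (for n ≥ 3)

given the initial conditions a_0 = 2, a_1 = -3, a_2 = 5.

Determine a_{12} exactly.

a_3 = 1/2·5 + -1·-3 + -1·2 = 7/2
a_4 = 1/2·7/2 + -1·5 + -1·-3 = -1/4
a_5 = 1/2·-1/4 + -1·7/2 + -1·5 = -69/8
a_6 = 1/2·-69/8 + -1·-1/4 + -1·7/2 = -121/16
a_7 = 1/2·-121/16 + -1·-69/8 + -1·-1/4 = 163/32
a_8 = 1/2·163/32 + -1·-121/16 + -1·-69/8 = 1199/64
a_9 = 1/2·1199/64 + -1·163/32 + -1·-121/16 = 1515/128
a_10 = 1/2·1515/128 + -1·1199/64 + -1·163/32 = -4585/256
a_11 = 1/2·-4585/256 + -1·1515/128 + -1·1199/64 = -20237/512
a_12 = 1/2·-20237/512 + -1·-4585/256 + -1·1515/128 = -14017/1024

-14017/1024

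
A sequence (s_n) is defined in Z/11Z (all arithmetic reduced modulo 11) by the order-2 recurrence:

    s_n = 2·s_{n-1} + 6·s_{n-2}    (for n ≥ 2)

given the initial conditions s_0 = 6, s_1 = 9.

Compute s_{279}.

s_2 = 2·9 + 6·6 = 10
s_3 = 2·10 + 6·9 = 8
s_4 = 2·8 + 6·10 = 10
s_5 = 2·10 + 6·8 = 2
s_6 = 2·2 + 6·10 = 9
s_7 = 2·9 + 6·2 = 8
s_8 = 2·8 + 6·9 = 4
s_9 = 2·4 + 6·8 = 1
s_10 = 2·1 + 6·4 = 4
s_11 = 2·4 + 6·1 = 3
s_12 = 2·3 + 6·4 = 8
s_13 = 2·8 + 6·3 = 1
s_14 = 2·1 + 6·8 = 6
s_15 = 2·6 + 6·1 = 7
s_16 = 2·7 + 6·6 = 6
s_17 = 2·6 + 6·7 = 10
s_18 = 2·10 + 6·6 = 1
s_19 = 2·1 + 6·10 = 7
s_20 = 2·7 + 6·1 = 9
s_21 = 2·9 + 6·7 = 5
s_22 = 2·5 + 6·9 = 9
s_23 = 2·9 + 6·5 = 4
s_24 = 2·4 + 6·9 = 7
s_25 = 2·7 + 6·4 = 5
s_26 = 2·5 + 6·7 = 8
s_27 = 2·8 + 6·5 = 2
s_28 = 2·2 + 6·8 = 8
s_29 = 2·8 + 6·2 = 6
s_30 = 2·6 + 6·8 = 5
s_31 = 2·5 + 6·6 = 2
s_32 = 2·2 + 6·5 = 1
s_33 = 2·1 + 6·2 = 3
s_34 = 2·3 + 6·1 = 1
s_35 = 2·1 + 6·3 = 9
s_36 = 2·9 + 6·1 = 2
s_37 = 2·2 + 6·9 = 3
s_38 = 2·3 + 6·2 = 7
s_39 = 2·7 + 6·3 = 10
s_40 = 2·10 + 6·7 = 7
s_41 = 2·7 + 6·10 = 8
s_42 = 2·8 + 6·7 = 3
s_43 = 2·3 + 6·8 = 10
s_44 = 2·10 + 6·3 = 5
s_45 = 2·5 + 6·10 = 4
s_46 = 2·4 + 6·5 = 5
s_47 = 2·5 + 6·4 = 1
s_48 = 2·1 + 6·5 = 10
s_49 = 2·10 + 6·1 = 4
s_50 = 2·4 + 6·10 = 2
s_51 = 2·2 + 6·4 = 6
s_52 = 2·6 + 6·2 = 2
s_53 = 2·2 + 6·6 = 7
s_54 = 2·7 + 6·2 = 4
s_55 = 2·4 + 6·7 = 6
s_56 = 2·6 + 6·4 = 3
s_57 = 2·3 + 6·6 = 9
s_58 = 2·9 + 6·3 = 3
s_59 = 2·3 + 6·9 = 5
s_60 = 2·5 + 6·3 = 6
s_61 = 2·6 + 6·5 = 9
(s_60, s_61) = (6, 9) = (s_0, s_1), so the sequence has period 60.
279 ≡ 39 (mod 60), hence s_279 = s_39 = 10.

10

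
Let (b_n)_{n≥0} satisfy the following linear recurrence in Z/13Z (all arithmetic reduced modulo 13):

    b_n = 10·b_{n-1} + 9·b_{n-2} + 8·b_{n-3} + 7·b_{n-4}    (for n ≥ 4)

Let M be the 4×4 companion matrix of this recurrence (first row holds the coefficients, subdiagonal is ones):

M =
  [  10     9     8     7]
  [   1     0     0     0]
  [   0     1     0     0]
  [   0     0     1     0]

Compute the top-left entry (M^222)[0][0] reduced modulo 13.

5

(M^222)[0][0] is the top entry after applying M 222 times to the unit state (1, 0, 0, 0). Equivalently it is h_{225} for the auxiliary sequence (h_n) obeying the same recurrence with h_3 = 1 and h_i = 0 for 0 ≤ i < 3:
h_4 = 10·1 + 9·0 + 8·0 + 7·0 = 10
h_5 = 10·10 + 9·1 + 8·0 + 7·0 = 5
h_6 = 10·5 + 9·10 + 8·1 + 7·0 = 5
h_7 = 10·5 + 9·5 + 8·10 + 7·1 = 0
h_8 = 10·0 + 9·5 + 8·5 + 7·10 = 12
h_9 = 10·12 + 9·0 + 8·5 + 7·5 = 0
Continuing the recurrence:
  h_10 = 0;  h_11 = 5;  h_12 = 4;  h_13 = 7;  h_14 = 3;  h_15 = 4
  h_16 = 8;  h_17 = 7;  h_18 = 0;  h_19 = 12;  h_20 = 11;  h_21 = 7
  h_22 = 5;  h_23 = 12;  h_24 = 12;  h_25 = 5;  h_26 = 3;  h_27 = 8
  h_28 = 10;  h_29 = 10;  h_30 = 2;  h_31 = 12;  h_32 = 2;  h_33 = 6
  h_34 = 6;  h_35 = 6;  h_36 = 7;  h_37 = 6;  h_38 = 5;  h_39 = 7
  h_40 = 4;  h_41 = 3;  h_42 = 1;  h_43 = 1;  h_44 = 6;  h_45 = 7
  h_46 = 9;  h_47 = 0;  h_48 = 10;  h_49 = 0;  h_50 = 10;  h_51 = 11
  h_52 = 10;  h_53 = 6;  h_54 = 9;  h_55 = 2;  h_56 = 11;  h_57 = 8
  h_58 = 11;  h_59 = 11;  h_60 = 12;  h_61 = 12;  h_62 = 3;  h_63 = 12
  h_64 = 2;  h_65 = 2;  h_66 = 12;  h_67 = 4;  h_68 = 9;  h_69 = 2
  h_70 = 9;  h_71 = 0;  h_72 = 4;  h_73 = 9;  h_74 = 7;  h_75 = 1
  h_76 = 4;  h_77 = 12;  h_78 = 5;  h_79 = 2;  h_80 = 7;  h_81 = 4
  h_82 = 11;  h_83 = 8;  h_84 = 0;  h_85 = 6;  h_86 = 6;  h_87 = 1
  h_88 = 8;  h_89 = 10;  h_90 = 1;  h_91 = 2;  h_92 = 9;  h_93 = 4
  h_94 = 1;  h_95 = 2;  h_96 = 7;  h_97 = 7;  h_98 = 0;  h_99 = 3
  h_100 = 5;  h_101 = 9;  h_102 = 3;  h_103 = 3;  h_104 = 8;  h_105 = 12
  h_106 = 3;  h_107 = 2;  h_108 = 4;  h_109 = 10;  h_110 = 4;  h_111 = 7
  h_112 = 6;  h_113 = 4;  h_114 = 9;  h_115 = 2;  h_116 = 6;  h_117 = 9
  h_118 = 2;  h_119 = 7;  h_120 = 7;  h_121 = 4;  h_122 = 4;  h_123 = 12
  h_124 = 3;  h_125 = 3;  h_126 = 12;  h_127 = 8;  h_128 = 12;  h_129 = 10
  h_130 = 5;  h_131 = 6;  h_132 = 9;  h_133 = 7;  h_134 = 0;  h_135 = 8
  h_136 = 4;  h_137 = 5;  h_138 = 7;  h_139 = 8;  h_140 = 3;  h_141 = 11
  h_142 = 3;  h_143 = 1;  h_144 = 3;  h_145 = 10;  h_146 = 0;  h_147 = 4
  h_148 = 11;  h_149 = 8;  h_150 = 3;  h_151 = 10;  h_152 = 8;  h_153 = 3
  h_154 = 8;  h_155 = 7;  h_156 = 1;  h_157 = 2;  h_158 = 11;  h_159 = 3
  h_160 = 9;  h_161 = 11;  h_162 = 6;  h_163 = 5;  h_164 = 8;  h_165 = 3
  h_166 = 2;  h_167 = 3;  h_168 = 11;  h_169 = 5;  h_170 = 5;  h_171 = 9
  h_172 = 5;  h_173 = 11;  h_174 = 2;  h_175 = 1;  h_176 = 8;  h_177 = 0
  h_178 = 3;  h_179 = 10;  h_180 = 1;  h_181 = 7;  h_182 = 11;  h_183 = 4
  h_184 = 7;  h_185 = 9;  h_186 = 2;  h_187 = 3;  h_188 = 0;  h_189 = 2
  h_190 = 6;  h_191 = 8;  h_192 = 7;  h_193 = 9;  h_194 = 12;  h_195 = 1
  h_196 = 5;  h_197 = 10;  h_198 = 3;  h_199 = 11;  h_200 = 5;  h_201 = 9
  h_202 = 10;  h_203 = 12;  h_204 = 5;  h_205 = 2;  h_206 = 10;  h_207 = 8
  h_208 = 0;  h_209 = 10;  h_210 = 0;  h_211 = 3;  h_212 = 6;  h_213 = 1
  h_214 = 10;  h_215 = 9;  h_216 = 9;  h_217 = 11;  h_218 = 8;  h_219 = 2
  h_220 = 9;  h_221 = 2;  h_222 = 4;  h_223 = 1
h_224 = 10·1 + 9·4 + 8·2 + 7·9 = 8
h_225 = 10·8 + 9·1 + 8·4 + 7·2 = 5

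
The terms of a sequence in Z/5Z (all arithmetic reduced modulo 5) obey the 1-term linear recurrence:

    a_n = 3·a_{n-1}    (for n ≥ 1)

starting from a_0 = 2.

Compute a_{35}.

4

a_1 = 3·2 = 1
a_2 = 3·1 = 3
a_3 = 3·3 = 4
a_4 = 3·4 = 2
(a_4) = (2) = (a_0), so the sequence has period 4.
35 ≡ 3 (mod 4), hence a_35 = a_3 = 4.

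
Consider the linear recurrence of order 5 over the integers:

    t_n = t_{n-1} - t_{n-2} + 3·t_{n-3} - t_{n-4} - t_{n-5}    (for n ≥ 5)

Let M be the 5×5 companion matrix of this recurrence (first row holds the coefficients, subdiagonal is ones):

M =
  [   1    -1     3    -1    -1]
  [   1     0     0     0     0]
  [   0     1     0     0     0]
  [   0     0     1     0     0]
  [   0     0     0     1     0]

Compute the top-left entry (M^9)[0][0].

(M^9)[0][0] is the top entry after applying M 9 times to the unit state (1, 0, 0, 0, 0). Equivalently it is h_{13} for the auxiliary sequence (h_n) obeying the same recurrence with h_4 = 1 and h_i = 0 for 0 ≤ i < 4:
h_5 = 1·1 + -1·0 + 3·0 + -1·0 + -1·0 = 1
h_6 = 1·1 + -1·1 + 3·0 + -1·0 + -1·0 = 0
h_7 = 1·0 + -1·1 + 3·1 + -1·0 + -1·0 = 2
h_8 = 1·2 + -1·0 + 3·1 + -1·1 + -1·0 = 4
h_9 = 1·4 + -1·2 + 3·0 + -1·1 + -1·1 = 0
h_10 = 1·0 + -1·4 + 3·2 + -1·0 + -1·1 = 1
h_11 = 1·1 + -1·0 + 3·4 + -1·2 + -1·0 = 11
h_12 = 1·11 + -1·1 + 3·0 + -1·4 + -1·2 = 4
h_13 = 1·4 + -1·11 + 3·1 + -1·0 + -1·4 = -8

-8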